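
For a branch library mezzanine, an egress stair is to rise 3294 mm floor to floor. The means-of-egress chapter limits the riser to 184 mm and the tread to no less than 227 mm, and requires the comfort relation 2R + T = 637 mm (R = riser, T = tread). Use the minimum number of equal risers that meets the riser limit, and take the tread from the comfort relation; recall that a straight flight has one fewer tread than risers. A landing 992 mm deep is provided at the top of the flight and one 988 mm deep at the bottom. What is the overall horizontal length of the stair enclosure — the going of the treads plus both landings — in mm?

6587 mm

3294 / 184 = 17.902 → round up to 18 risers.
Riser R = 3294 / 18 = 183 mm, within the 184 mm limit.
Tread T = 637 − 2 × 183 = 271 mm (≥ 227 mm).
Treads = 18 − 1 = 17; going = 17 × 271 = 4607 mm.
Add landings: 4607 + 992 + 988 = 6587 mm.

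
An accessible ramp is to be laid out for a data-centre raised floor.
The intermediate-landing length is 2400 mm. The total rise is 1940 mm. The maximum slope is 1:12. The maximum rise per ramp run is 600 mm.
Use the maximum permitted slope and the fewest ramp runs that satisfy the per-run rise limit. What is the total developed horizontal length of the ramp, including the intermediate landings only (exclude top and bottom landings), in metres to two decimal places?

At most 600 each: 1940/600 = 3.23, giving 4 ramp runs. That means 3 intermediate landings.
Horizontal run for 1940 mm of rise at 1:12 is 1940 × 12 = 23280 mm.
Intermediate landings: 3 × 2400 = 7200 mm.
Total developed length = 23280 + 7200 = 30480 mm.
= 30.48 m.

30.48 m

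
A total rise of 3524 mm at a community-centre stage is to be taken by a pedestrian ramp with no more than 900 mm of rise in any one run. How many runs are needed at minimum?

3524 / 900 = 3.92, so 4 ramp runs are needed.

4 runs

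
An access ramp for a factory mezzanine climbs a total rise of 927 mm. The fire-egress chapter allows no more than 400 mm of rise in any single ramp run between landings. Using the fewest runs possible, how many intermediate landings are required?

2 intermediate landings

⌈927/400⌉ = 3 ramp runs.
3 runs are separated by 2 intermediate landings.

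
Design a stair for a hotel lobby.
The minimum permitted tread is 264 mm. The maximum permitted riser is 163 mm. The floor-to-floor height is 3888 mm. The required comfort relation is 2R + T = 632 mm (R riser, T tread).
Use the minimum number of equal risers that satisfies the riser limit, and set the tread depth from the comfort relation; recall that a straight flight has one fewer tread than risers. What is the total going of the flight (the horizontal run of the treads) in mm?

7084 mm

3888 / 163 = 23.853 → round up to 24 risers.
R = 3888 ÷ 24 = 162 mm.
From 2R + T = 632: T = 632 − 324 = 308 mm.
24 risers give 23 treads; going = 23 × 308 = 7084 mm.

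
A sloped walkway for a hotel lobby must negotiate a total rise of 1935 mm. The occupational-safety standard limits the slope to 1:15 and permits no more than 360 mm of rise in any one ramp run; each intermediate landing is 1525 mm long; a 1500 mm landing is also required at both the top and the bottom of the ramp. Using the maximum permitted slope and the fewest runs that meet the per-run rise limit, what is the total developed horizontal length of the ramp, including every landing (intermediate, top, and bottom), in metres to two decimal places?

At most 360 each: 1935/360 = 5.38, giving 6 ramp runs. That means 5 intermediate landings.
Ramp run (horizontal) at 1:15: 1935 × 15 = 29025 mm.
5 intermediate landings contribute 5 × 1525 = 7625 mm.
Top and bottom landings: 2 × 1500 = 3000 mm.
Total = 29025 + 7625 + 3000 = 39650 mm.
= 39.65 m.

39.65 m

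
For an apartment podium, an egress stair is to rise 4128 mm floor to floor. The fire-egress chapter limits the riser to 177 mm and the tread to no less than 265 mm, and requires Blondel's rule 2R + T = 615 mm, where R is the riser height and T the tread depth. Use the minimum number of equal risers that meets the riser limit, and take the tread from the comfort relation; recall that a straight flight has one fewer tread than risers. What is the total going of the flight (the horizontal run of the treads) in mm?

⌈4128/177⌉ = 24 risers.
Riser R = 4128 / 24 = 172 mm, within the 177 mm limit.
From 2R + T = 615: T = 615 − 344 = 271 mm.
Treads = 24 − 1 = 23; going = 23 × 271 = 6233 mm.

6233 mm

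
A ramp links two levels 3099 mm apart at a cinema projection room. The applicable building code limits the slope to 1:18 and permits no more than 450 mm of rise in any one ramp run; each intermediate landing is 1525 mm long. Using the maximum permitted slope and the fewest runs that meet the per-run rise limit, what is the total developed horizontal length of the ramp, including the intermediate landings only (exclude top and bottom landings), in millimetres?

64932 mm

At most 450 each: 3099/450 = 6.89, giving 7 ramp runs. That means 6 intermediate landings.
Horizontal run for 3099 mm of rise at 1:18 is 3099 × 18 = 55782 mm.
6 intermediate landings contribute 6 × 1525 = 9150 mm.
Total developed length = 55782 + 9150 = 64932 mm.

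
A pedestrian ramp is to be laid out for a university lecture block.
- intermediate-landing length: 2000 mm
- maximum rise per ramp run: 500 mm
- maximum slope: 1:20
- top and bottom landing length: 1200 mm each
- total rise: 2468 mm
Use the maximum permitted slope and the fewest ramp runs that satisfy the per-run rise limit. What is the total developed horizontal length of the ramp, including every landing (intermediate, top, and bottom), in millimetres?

2468 / 500 = 4.94, so 5 ramp runs are needed. That means 4 intermediate landings.
Horizontal run for 2468 mm of rise at 1:20 is 2468 × 20 = 49360 mm.
4 intermediate landings contribute 4 × 2000 = 8000 mm.
Top and bottom landings: 2 × 1200 = 2400 mm.
Total = 49360 + 8000 + 2400 = 59760 mm.

59760 mm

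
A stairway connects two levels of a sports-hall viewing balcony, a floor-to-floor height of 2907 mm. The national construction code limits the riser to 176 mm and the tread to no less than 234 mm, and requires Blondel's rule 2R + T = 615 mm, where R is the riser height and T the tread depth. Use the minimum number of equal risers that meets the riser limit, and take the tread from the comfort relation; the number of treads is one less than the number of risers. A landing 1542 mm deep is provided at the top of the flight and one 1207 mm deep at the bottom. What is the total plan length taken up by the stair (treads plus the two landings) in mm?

7117 mm

At most 176 each: 2907/176 = 16.52, giving 17 risers.
Each riser is 2907/17 = 171 mm (≤ 176 mm).
From 2R + T = 615: T = 615 − 342 = 273 mm.
Going = (17 − 1) × 273 = 4368 mm.
Enclosure = 4368 + 1542 + 1207 = 7117 mm.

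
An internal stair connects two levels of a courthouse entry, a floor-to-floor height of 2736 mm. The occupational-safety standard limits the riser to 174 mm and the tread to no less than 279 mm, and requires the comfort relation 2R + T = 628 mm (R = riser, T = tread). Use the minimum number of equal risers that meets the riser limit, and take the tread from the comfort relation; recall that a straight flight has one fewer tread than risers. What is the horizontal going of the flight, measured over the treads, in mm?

2736 / 174 = 15.72, so 16 risers are needed.
R = 2736 ÷ 16 = 171 mm.
From 2R + T = 628: T = 628 − 342 = 286 mm.
Going = (16 − 1) × 286 = 4290 mm.

4290 mm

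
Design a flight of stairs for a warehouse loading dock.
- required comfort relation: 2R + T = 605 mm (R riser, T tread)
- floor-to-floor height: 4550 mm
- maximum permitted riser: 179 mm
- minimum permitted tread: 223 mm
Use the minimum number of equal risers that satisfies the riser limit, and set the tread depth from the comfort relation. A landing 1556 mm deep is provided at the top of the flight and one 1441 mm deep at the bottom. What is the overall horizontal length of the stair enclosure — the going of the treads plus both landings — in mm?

4550 / 179 = 25.42, so 26 risers are needed.
Riser R = 4550 / 26 = 175 mm, within the 179 mm limit.
From 2R + T = 605: T = 605 − 350 = 255 mm.
Treads = 26 − 1 = 25; going = 25 × 255 = 6375 mm.
Add landings: 6375 + 1556 + 1441 = 9372 mm.

9372 mm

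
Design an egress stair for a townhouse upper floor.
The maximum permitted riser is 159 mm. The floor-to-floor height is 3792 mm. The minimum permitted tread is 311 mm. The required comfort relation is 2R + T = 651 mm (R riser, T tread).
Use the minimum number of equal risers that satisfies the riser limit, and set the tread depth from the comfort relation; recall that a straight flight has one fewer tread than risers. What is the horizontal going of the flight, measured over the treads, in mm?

3792 / 159 = 23.849 → round up to 24 risers.
Riser R = 3792 / 24 = 158 mm, within the 159 mm limit.
Tread T = 651 − 2 × 158 = 335 mm (≥ 311 mm).
Treads = 24 − 1 = 23; going = 23 × 335 = 7705 mm.

7705 mm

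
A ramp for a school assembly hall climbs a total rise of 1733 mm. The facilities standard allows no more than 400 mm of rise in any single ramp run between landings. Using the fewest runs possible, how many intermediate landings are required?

At most 400 each: 1733/400 = 4.33, giving 5 ramp runs.
5 runs are separated by 4 intermediate landings.

4 intermediate landings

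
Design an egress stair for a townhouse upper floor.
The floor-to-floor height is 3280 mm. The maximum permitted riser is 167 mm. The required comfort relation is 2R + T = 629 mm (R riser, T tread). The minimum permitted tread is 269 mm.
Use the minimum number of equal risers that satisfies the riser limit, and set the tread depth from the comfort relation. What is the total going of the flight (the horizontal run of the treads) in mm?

3280 / 167 = 19.641 → round up to 20 risers.
R = 3280 ÷ 20 = 164 mm.
Tread T = 629 − 2 × 164 = 301 mm (≥ 269 mm).
Treads = 20 − 1 = 19; going = 19 × 301 = 5719 mm.

5719 mm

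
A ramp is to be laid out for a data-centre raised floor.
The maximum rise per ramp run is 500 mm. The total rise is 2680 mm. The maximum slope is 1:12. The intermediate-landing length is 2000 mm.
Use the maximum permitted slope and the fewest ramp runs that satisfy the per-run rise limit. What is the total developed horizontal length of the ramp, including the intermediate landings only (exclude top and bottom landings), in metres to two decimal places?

42.16 m

2680 / 500 = 5.36, so 6 ramp runs are needed. That means 5 intermediate landings.
Ramp run (horizontal) at 1:12: 2680 × 12 = 32160 mm.
5 intermediate landings contribute 5 × 2000 = 10000 mm.
Developed length = 32160 + 10000 = 42160 mm.
= 42.16 m.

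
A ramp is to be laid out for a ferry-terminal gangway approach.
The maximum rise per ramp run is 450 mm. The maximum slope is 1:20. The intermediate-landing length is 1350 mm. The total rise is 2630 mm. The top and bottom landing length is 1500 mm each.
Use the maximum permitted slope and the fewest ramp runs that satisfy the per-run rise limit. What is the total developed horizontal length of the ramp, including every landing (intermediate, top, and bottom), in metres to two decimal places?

62.35 m

2630 / 450 = 5.84, so 6 ramp runs are needed. That means 5 intermediate landings.
Horizontal run for 2630 mm of rise at 1:20 is 2630 × 20 = 52600 mm.
Intermediate landings: 5 × 1350 = 6750 mm.
Top and bottom landings: 2 × 1500 = 3000 mm.
Total = 52600 + 6750 + 3000 = 62350 mm.
= 62.35 m.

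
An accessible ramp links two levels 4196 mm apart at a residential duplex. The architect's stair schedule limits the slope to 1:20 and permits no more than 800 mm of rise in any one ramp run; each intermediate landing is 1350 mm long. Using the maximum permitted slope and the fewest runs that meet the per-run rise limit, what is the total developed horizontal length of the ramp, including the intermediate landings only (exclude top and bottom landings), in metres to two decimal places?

4196 / 800 = 5.245 → round up to 6 ramp runs. That means 5 intermediate landings.
Horizontal run for 4196 mm of rise at 1:20 is 4196 × 20 = 83920 mm.
Intermediate landings: 5 × 1350 = 6750 mm.
Developed length = 83920 + 6750 = 90670 mm.
= 90.67 m.

90.67 m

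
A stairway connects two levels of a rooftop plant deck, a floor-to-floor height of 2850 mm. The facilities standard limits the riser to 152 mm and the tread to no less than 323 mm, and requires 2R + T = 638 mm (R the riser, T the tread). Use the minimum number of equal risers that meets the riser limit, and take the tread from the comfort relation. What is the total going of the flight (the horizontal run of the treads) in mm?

6084 mm

2850 / 152 = 18.75, so 19 risers are needed.
Riser R = 2850 / 19 = 150 mm, within the 152 mm limit.
From 2R + T = 638: T = 638 − 300 = 338 mm.
Treads = 19 − 1 = 18; going = 18 × 338 = 6084 mm.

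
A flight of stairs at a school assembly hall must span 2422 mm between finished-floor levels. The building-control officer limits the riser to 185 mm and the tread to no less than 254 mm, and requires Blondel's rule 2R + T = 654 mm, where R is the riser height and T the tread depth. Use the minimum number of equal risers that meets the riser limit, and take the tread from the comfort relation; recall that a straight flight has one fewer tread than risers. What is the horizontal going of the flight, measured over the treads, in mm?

2422 / 185 = 13.09, so 14 risers are needed.
Each riser is 2422/14 = 173 mm (≤ 185 mm).
Tread T = 654 − 2 × 173 = 308 mm (≥ 254 mm).
Going = (14 − 1) × 308 = 4004 mm.

4004 mm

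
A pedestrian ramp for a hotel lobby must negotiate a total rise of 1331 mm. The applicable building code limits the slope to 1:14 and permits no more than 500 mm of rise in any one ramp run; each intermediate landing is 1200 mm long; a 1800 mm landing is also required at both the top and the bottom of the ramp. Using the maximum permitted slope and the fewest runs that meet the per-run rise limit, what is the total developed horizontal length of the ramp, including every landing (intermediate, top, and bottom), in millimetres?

⌈1331/500⌉ = 3 ramp runs. That means 2 intermediate landings.
Horizontal run for 1331 mm of rise at 1:14 is 1331 × 14 = 18634 mm.
2 intermediate landings contribute 2 × 1200 = 2400 mm.
Top and bottom landings: 2 × 1800 = 3600 mm.
Total = 18634 + 2400 + 3600 = 24634 mm.

24634 mm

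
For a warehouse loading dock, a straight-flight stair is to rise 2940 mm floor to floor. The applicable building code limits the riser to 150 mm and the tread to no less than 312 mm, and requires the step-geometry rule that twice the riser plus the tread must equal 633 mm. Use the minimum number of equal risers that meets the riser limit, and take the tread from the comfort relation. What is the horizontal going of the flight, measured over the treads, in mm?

At most 150 each: 2940/150 = 19.60, giving 20 risers.
Each riser is 2940/20 = 147 mm (≤ 150 mm).
T = 633 − 2·147 = 339 mm, which satisfies the 312 mm minimum.
Treads = 20 − 1 = 19; going = 19 × 339 = 6441 mm.

6441 mm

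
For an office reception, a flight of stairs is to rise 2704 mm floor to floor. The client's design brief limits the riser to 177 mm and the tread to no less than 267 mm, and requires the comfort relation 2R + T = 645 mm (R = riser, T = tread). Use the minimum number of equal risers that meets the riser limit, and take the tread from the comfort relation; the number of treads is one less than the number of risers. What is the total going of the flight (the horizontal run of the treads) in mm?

At most 177 each: 2704/177 = 15.28, giving 16 risers.
R = 2704 ÷ 16 = 169 mm.
T = 645 − 2·169 = 307 mm, which satisfies the 267 mm minimum.
16 risers give 15 treads; going = 15 × 307 = 4605 mm.

4605 mm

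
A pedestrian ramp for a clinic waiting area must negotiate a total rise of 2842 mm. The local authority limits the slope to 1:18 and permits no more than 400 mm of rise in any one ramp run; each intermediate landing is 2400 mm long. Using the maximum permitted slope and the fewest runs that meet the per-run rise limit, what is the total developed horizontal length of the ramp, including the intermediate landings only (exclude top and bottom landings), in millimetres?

67956 mm

2842 / 400 = 7.105 → round up to 8 ramp runs. That means 7 intermediate landings.
Ramp run (horizontal) at 1:18: 2842 × 18 = 51156 mm.
7 intermediate landings contribute 7 × 2400 = 16800 mm.
Developed length = 51156 + 16800 = 67956 mm.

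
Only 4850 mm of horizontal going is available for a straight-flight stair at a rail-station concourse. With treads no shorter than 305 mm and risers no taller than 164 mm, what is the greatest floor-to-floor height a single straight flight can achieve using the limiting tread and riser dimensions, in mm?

4850 / 305 = 15.90, so 15 treads fit.
Risers = treads + 1 = 16.
Maximum height = 16 × 164 = 2624 mm.

2624 mm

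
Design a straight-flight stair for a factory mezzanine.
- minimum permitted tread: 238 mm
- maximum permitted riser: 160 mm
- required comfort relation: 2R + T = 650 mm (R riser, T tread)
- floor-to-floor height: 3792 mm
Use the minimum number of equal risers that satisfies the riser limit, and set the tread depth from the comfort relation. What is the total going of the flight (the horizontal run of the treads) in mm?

7682 mm

At most 160 each: 3792/160 = 23.70, giving 24 risers.
Riser R = 3792 / 24 = 158 mm, within the 160 mm limit.
Tread T = 650 − 2 × 158 = 334 mm (≥ 238 mm).
Treads = 24 − 1 = 23; going = 23 × 334 = 7682 mm.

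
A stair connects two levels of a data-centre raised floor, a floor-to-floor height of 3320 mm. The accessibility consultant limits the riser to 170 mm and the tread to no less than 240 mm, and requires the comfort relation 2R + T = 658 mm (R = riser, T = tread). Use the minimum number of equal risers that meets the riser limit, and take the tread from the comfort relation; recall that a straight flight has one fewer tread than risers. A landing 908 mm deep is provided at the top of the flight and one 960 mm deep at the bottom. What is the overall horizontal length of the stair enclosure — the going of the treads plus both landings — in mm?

3320 / 170 = 19.53, so 20 risers are needed.
Riser R = 3320 / 20 = 166 mm, within the 170 mm limit.
T = 658 − 2·166 = 326 mm, which satisfies the 240 mm minimum.
20 risers give 19 treads; going = 19 × 326 = 6194 mm.
Enclosure = 6194 + 908 + 960 = 8062 mm.

8062 mm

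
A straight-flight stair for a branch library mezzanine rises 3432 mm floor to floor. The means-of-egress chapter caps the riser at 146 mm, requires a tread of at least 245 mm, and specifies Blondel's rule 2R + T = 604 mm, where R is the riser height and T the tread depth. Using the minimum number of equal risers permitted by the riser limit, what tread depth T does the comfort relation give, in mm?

⌈3432/146⌉ = 24 risers.
R = 3432 ÷ 24 = 143 mm.
From 2R + T = 604: T = 604 − 286 = 318 mm.

318 mm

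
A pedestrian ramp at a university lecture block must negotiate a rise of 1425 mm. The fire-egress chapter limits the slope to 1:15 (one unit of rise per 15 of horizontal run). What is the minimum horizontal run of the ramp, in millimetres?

Run = rise × 15 = 1425 × 15 = 21375 mm.

21375 mm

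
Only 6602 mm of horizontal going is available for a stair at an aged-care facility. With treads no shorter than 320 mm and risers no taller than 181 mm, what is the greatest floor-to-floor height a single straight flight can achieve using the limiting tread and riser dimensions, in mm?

6602 / 320 = 20.63, so 20 treads fit.
Risers = treads + 1 = 21.
Maximum height = 21 × 181 = 3801 mm.

3801 mm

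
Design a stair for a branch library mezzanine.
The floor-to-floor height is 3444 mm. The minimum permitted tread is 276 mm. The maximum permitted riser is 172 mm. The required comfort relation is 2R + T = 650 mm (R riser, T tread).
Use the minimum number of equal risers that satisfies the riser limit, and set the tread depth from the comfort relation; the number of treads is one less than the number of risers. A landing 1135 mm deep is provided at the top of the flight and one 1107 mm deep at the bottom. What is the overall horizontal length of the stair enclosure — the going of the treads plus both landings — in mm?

At most 172 each: 3444/172 = 20.02, giving 21 risers.
Riser R = 3444 / 21 = 164 mm, within the 172 mm limit.
From 2R + T = 650: T = 650 − 328 = 322 mm.
Treads = 21 − 1 = 20; going = 20 × 322 = 6440 mm.
Add landings: 6440 + 1135 + 1107 = 8682 mm.

8682 mm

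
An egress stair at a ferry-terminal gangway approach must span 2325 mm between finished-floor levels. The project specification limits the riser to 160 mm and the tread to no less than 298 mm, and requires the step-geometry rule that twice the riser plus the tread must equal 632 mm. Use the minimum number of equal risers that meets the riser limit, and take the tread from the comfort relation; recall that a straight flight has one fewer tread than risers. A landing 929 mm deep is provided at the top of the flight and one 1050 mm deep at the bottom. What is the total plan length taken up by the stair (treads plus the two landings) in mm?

6487 mm

⌈2325/160⌉ = 15 risers.
Riser R = 2325 / 15 = 155 mm, within the 160 mm limit.
T = 632 − 2·155 = 322 mm, which satisfies the 298 mm minimum.
Treads = 15 − 1 = 14; going = 14 × 322 = 4508 mm.
Enclosure = 4508 + 929 + 1050 = 6487 mm.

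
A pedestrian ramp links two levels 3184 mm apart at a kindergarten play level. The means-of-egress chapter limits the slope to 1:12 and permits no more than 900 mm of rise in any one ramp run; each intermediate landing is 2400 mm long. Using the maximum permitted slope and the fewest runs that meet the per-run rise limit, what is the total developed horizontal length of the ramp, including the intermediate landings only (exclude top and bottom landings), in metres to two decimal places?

3184 / 900 = 3.54, so 4 ramp runs are needed. That means 3 intermediate landings.
Horizontal run for 3184 mm of rise at 1:12 is 3184 × 12 = 38208 mm.
3 intermediate landings contribute 3 × 2400 = 7200 mm.
Developed length = 38208 + 7200 = 45408 mm.
= 45.41 m.

45.41 m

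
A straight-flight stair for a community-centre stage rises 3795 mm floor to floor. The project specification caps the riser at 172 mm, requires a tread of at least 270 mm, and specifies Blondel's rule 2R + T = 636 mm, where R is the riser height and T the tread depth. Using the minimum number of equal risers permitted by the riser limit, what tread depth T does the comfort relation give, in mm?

⌈3795/172⌉ = 23 risers.
Each riser is 3795/23 = 165 mm (≤ 172 mm).
From 2R + T = 636: T = 636 − 330 = 306 mm.

306 mm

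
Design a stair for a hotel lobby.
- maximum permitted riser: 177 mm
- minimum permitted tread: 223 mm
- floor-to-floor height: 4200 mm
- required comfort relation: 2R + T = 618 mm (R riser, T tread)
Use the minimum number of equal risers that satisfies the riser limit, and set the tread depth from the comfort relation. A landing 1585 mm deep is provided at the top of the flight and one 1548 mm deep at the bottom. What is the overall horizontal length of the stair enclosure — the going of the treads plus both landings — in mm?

9297 mm

4200 / 177 = 23.73, so 24 risers are needed.
Riser R = 4200 / 24 = 175 mm, within the 177 mm limit.
Tread T = 618 − 2 × 175 = 268 mm (≥ 223 mm).
Treads = 24 − 1 = 23; going = 23 × 268 = 6164 mm.
Add landings: 6164 + 1585 + 1548 = 9297 mm.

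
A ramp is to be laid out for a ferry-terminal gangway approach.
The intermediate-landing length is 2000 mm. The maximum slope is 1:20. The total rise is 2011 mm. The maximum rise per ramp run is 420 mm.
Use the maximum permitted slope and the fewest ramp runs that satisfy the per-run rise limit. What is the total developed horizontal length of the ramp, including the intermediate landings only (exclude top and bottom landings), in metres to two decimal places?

48.22 m

⌈2011/420⌉ = 5 ramp runs. That means 4 intermediate landings.
Horizontal run for 2011 mm of rise at 1:20 is 2011 × 20 = 40220 mm.
Intermediate landings: 4 × 2000 = 8000 mm.
Developed length = 40220 + 8000 = 48220 mm.
= 48.22 m.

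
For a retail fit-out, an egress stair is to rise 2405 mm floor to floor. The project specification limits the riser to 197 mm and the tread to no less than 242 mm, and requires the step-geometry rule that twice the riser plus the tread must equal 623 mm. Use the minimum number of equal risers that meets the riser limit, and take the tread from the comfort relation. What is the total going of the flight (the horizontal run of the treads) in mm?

3036 mm

2405 / 197 = 12.208 → round up to 13 risers.
Each riser is 2405/13 = 185 mm (≤ 197 mm).
Tread T = 623 − 2 × 185 = 253 mm (≥ 242 mm).
Treads = 13 − 1 = 12; going = 12 × 253 = 3036 mm.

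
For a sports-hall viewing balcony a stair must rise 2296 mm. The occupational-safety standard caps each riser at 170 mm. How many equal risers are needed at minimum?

2296 / 170 = 13.506 → round up to 14 risers.

14 risers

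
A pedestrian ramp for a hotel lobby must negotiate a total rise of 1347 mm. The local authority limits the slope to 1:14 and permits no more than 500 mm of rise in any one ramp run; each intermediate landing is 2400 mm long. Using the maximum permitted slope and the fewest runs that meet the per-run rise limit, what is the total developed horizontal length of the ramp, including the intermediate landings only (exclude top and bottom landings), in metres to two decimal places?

1347 / 500 = 2.69, so 3 ramp runs are needed. That means 2 intermediate landings.
Ramp run (horizontal) at 1:14: 1347 × 14 = 18858 mm.
Intermediate landings: 2 × 2400 = 4800 mm.
Developed length = 18858 + 4800 = 23658 mm.
= 23.66 m.

23.66 m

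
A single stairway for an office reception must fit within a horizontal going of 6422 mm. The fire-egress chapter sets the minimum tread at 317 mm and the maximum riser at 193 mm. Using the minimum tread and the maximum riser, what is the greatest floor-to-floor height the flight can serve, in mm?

4053 mm

Treads that fit: ⌊6422 / 317⌋ = 20.
Risers = treads + 1 = 21.
Maximum height = 21 × 193 = 4053 mm.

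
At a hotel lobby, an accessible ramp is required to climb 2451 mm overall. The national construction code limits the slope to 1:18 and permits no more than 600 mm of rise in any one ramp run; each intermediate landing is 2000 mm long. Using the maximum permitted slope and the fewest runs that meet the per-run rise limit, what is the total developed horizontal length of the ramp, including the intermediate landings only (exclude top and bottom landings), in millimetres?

⌈2451/600⌉ = 5 ramp runs. That means 4 intermediate landings.
Horizontal run for 2451 mm of rise at 1:18 is 2451 × 18 = 44118 mm.
Intermediate landings: 4 × 2000 = 8000 mm.
Total developed length = 44118 + 8000 = 52118 mm.

52118 mm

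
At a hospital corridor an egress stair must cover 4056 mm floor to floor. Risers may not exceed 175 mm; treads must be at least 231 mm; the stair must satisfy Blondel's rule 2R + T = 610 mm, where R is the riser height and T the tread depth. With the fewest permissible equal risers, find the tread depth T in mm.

4056 / 175 = 23.177 → round up to 24 risers.
Riser R = 4056 / 24 = 169 mm, within the 175 mm limit.
Tread T = 610 − 2 × 169 = 272 mm (≥ 231 mm).

272 mm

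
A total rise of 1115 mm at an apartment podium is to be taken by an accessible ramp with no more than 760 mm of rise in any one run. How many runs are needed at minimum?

At most 760 each: 1115/760 = 1.47, giving 2 ramp runs.

2 runs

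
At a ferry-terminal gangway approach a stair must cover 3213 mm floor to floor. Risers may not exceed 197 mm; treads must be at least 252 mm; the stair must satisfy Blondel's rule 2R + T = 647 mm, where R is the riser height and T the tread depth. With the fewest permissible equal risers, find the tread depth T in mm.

3213 / 197 = 16.310 → round up to 17 risers.
Riser R = 3213 / 17 = 189 mm, within the 197 mm limit.
From 2R + T = 647: T = 647 − 378 = 269 mm.

269 mm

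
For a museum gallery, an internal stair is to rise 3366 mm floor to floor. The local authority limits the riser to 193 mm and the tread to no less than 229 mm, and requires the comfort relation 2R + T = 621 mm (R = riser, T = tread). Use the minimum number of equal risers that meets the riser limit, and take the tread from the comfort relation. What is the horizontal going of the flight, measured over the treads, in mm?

3366 / 193 = 17.440 → round up to 18 risers.
Riser R = 3366 / 18 = 187 mm, within the 193 mm limit.
Tread T = 621 − 2 × 187 = 247 mm (≥ 229 mm).
Treads = 18 − 1 = 17; going = 17 × 247 = 4199 mm.

4199 mm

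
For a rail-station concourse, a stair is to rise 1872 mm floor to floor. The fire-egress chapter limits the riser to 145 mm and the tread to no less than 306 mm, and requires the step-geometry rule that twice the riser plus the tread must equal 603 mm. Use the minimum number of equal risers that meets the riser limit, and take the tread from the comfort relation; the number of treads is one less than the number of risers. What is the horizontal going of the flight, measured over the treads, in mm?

3780 mm

⌈1872/145⌉ = 13 risers.
Riser R = 1872 / 13 = 144 mm, within the 145 mm limit.
T = 603 − 2·144 = 315 mm, which satisfies the 306 mm minimum.
Treads = 13 − 1 = 12; going = 12 × 315 = 3780 mm.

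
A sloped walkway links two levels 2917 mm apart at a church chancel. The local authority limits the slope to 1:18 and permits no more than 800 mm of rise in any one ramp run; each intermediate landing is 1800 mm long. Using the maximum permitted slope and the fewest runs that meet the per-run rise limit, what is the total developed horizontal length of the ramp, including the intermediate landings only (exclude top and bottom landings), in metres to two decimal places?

2917 / 800 = 3.646 → round up to 4 ramp runs. That means 3 intermediate landings.
Ramp run (horizontal) at 1:18: 2917 × 18 = 52506 mm.
3 intermediate landings contribute 3 × 1800 = 5400 mm.
Developed length = 52506 + 5400 = 57906 mm.
= 57.91 m.

57.91 m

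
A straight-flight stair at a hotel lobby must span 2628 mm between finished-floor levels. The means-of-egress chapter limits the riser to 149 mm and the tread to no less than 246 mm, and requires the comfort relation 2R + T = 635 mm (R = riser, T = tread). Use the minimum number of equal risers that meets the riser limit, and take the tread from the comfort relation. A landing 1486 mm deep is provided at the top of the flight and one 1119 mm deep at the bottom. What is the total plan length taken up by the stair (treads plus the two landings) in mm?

2628 / 149 = 17.638 → round up to 18 risers.
R = 2628 ÷ 18 = 146 mm.
T = 635 − 2·146 = 343 mm, which satisfies the 246 mm minimum.
Treads = 18 − 1 = 17; going = 17 × 343 = 5831 mm.
Add landings: 5831 + 1486 + 1119 = 8436 mm.

8436 mm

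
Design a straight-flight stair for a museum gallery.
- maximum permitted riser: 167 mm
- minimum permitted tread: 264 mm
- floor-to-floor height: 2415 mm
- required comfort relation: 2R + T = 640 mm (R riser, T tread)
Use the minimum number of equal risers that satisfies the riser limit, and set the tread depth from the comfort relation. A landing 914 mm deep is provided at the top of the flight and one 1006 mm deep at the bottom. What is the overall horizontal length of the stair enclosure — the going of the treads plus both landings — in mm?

6372 mm

⌈2415/167⌉ = 15 risers.
Each riser is 2415/15 = 161 mm (≤ 167 mm).
From 2R + T = 640: T = 640 − 322 = 318 mm.
Going = (15 − 1) × 318 = 4452 mm.
Enclosure = 4452 + 914 + 1006 = 6372 mm.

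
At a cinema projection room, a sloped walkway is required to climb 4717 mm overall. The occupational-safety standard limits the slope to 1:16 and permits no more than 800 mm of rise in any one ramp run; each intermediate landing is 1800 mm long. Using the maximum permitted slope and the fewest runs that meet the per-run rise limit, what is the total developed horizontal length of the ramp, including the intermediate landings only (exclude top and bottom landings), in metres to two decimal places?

At most 800 each: 4717/800 = 5.90, giving 6 ramp runs. That means 5 intermediate landings.
Horizontal run for 4717 mm of rise at 1:16 is 4717 × 16 = 75472 mm.
5 intermediate landings contribute 5 × 1800 = 9000 mm.
Total developed length = 75472 + 9000 = 84472 mm.
= 84.47 m.

84.47 m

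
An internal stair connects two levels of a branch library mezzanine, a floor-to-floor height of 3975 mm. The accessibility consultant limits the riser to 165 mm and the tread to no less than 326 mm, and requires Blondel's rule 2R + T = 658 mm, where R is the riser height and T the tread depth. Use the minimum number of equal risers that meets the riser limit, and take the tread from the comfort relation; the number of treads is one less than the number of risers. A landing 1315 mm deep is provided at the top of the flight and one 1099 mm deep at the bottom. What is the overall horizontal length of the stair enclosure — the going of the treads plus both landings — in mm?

3975 / 165 = 24.09, so 25 risers are needed.
R = 3975 ÷ 25 = 159 mm.
T = 658 − 2·159 = 340 mm, which satisfies the 326 mm minimum.
Going = (25 − 1) × 340 = 8160 mm.
Add landings: 8160 + 1315 + 1099 = 10574 mm.

10574 mm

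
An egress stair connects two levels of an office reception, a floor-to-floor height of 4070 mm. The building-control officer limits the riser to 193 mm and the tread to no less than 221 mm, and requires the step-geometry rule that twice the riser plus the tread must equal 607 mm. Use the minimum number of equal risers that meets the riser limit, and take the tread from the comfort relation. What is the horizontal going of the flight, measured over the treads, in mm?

4977 mm

4070 / 193 = 21.088 → round up to 22 risers.
Riser R = 4070 / 22 = 185 mm, within the 193 mm limit.
Tread T = 607 − 2 × 185 = 237 mm (≥ 221 mm).
22 risers give 21 treads; going = 21 × 237 = 4977 mm.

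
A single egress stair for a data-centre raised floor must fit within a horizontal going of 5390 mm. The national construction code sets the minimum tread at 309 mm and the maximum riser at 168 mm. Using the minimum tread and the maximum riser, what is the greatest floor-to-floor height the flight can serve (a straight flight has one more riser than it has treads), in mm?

3024 mm

5390 / 309 = 17.44, so 17 treads fit.
Risers = treads + 1 = 18.
Maximum height = 18 × 168 = 3024 mm.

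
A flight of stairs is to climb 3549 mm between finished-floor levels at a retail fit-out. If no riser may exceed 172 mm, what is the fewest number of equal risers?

21 risers

3549 / 172 = 20.634 → round up to 21 risers.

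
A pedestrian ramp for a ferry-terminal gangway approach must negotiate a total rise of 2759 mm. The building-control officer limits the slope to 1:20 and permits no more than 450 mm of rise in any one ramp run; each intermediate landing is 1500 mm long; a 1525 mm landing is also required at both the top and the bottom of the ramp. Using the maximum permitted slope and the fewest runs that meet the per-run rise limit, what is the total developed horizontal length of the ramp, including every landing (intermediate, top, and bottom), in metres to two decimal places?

67.23 m

At most 450 each: 2759/450 = 6.13, giving 7 ramp runs. That means 6 intermediate landings.
Horizontal run for 2759 mm of rise at 1:20 is 2759 × 20 = 55180 mm.
Intermediate landings: 6 × 1500 = 9000 mm.
Top and bottom landings: 2 × 1525 = 3050 mm.
Total = 55180 + 9000 + 3050 = 67230 mm.
= 67.23 m.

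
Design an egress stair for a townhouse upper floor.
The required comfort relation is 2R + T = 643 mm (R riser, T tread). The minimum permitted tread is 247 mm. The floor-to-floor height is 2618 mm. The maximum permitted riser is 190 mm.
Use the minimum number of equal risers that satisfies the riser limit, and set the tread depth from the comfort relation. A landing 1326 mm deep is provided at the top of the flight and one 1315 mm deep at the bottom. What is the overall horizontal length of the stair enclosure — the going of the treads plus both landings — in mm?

6138 mm

⌈2618/190⌉ = 14 risers.
R = 2618 ÷ 14 = 187 mm.
T = 643 − 2·187 = 269 mm, which satisfies the 247 mm minimum.
Going = (14 − 1) × 269 = 3497 mm.
Add landings: 3497 + 1326 + 1315 = 6138 mm.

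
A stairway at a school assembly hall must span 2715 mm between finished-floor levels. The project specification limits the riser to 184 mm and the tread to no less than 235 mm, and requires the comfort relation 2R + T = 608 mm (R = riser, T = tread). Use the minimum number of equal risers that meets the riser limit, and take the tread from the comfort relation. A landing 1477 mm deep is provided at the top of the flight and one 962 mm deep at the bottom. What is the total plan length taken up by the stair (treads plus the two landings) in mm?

5883 mm

2715 / 184 = 14.755 → round up to 15 risers.
Each riser is 2715/15 = 181 mm (≤ 184 mm).
From 2R + T = 608: T = 608 − 362 = 246 mm.
Going = (15 − 1) × 246 = 3444 mm.
Add landings: 3444 + 1477 + 962 = 5883 mm.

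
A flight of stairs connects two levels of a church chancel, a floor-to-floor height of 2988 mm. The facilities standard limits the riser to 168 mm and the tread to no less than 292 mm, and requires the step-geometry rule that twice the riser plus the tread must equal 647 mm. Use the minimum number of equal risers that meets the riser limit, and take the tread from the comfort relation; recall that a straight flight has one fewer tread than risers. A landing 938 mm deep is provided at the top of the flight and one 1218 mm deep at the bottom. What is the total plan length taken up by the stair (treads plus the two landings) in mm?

⌈2988/168⌉ = 18 risers.
Riser R = 2988 / 18 = 166 mm, within the 168 mm limit.
T = 647 − 2·166 = 315 mm, which satisfies the 292 mm minimum.
18 risers give 17 treads; going = 17 × 315 = 5355 mm.
Enclosure = 5355 + 938 + 1218 = 7511 mm.

7511 mm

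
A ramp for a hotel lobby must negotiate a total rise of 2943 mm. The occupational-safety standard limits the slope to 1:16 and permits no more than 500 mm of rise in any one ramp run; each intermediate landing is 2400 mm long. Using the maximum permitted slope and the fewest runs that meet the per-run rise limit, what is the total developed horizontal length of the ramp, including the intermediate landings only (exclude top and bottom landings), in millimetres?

59088 mm

2943 / 500 = 5.886 → round up to 6 ramp runs. That means 5 intermediate landings.
Horizontal run for 2943 mm of rise at 1:16 is 2943 × 16 = 47088 mm.
Intermediate landings: 5 × 2400 = 12000 mm.
Total developed length = 47088 + 12000 = 59088 mm.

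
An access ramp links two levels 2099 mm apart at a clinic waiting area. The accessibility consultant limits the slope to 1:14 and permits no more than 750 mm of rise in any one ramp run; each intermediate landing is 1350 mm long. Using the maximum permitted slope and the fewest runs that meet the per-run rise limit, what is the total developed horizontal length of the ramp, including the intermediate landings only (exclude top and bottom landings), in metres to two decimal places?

2099 / 750 = 2.799 → round up to 3 ramp runs. That means 2 intermediate landings.
Horizontal run for 2099 mm of rise at 1:14 is 2099 × 14 = 29386 mm.
Intermediate landings: 2 × 1350 = 2700 mm.
Total developed length = 29386 + 2700 = 32086 mm.
= 32.09 m.

32.09 m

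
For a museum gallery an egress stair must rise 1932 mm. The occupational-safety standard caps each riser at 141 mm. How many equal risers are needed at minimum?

14 risers

At most 141 each: 1932/141 = 13.70, giving 14 risers.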